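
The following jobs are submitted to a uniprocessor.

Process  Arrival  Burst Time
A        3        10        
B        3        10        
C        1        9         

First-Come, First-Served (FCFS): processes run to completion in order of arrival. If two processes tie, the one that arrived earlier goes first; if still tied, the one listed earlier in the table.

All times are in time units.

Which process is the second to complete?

Gantt: | idle 0-1 | C 1-10 | A 10-20 | B 20-30 |
Completion: A=20  B=30  C=10
Finish order: C → A → B

A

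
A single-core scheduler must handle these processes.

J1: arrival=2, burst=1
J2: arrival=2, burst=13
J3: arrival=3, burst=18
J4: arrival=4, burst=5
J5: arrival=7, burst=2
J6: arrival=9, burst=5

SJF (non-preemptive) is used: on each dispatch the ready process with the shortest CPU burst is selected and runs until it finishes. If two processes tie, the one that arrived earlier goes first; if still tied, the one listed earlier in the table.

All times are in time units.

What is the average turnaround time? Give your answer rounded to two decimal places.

17.83

Timeline: | idle 0-2 | J1 2-3 | J2 3-16 | J5 16-18 | J4 18-23 | J6 23-28 | J3 28-46 |
Completion: J1=3  J2=16  J3=46  J4=23  J5=18  J6=28
Turnaround (C−A): J1=1  J2=14  J3=43  J4=19  J5=11  J6=19
Turnaround times: J1=1, J2=14, J3=43, J4=19, J5=11, J6=19
Average turnaround = (1+14+43+19+11+19) / 6 = 107/6 = 17.83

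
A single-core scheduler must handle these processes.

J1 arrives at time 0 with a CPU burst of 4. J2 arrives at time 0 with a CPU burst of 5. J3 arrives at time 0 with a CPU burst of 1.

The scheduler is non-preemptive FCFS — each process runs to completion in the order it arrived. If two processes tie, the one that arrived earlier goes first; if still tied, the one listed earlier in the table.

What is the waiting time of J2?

4

Schedule: | J1 0-4 | J2 4-9 | J3 9-10 |
Completion: J1=4  J2=9  J3=10
Turnaround (C−A): J1=4  J2=9  J3=10
Waiting(J2) = turnaround − burst = 9 − 5 = 4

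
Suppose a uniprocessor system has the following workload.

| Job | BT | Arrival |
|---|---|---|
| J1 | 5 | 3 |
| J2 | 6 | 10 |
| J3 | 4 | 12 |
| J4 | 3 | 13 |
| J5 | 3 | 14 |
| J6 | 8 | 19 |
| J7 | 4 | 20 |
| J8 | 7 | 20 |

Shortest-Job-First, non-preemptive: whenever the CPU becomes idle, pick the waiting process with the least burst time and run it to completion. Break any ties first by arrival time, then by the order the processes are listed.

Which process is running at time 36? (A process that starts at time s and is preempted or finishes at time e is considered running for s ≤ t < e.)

Timeline: | idle 0-3 | J1 3-8 | idle 8-10 | J2 10-16 | J4 16-19 | J5 19-22 | J3 22-26 | J7 26-30 | J8 30-37 | J6 37-45 |
Completion: J1=8  J2=16  J3=26  J4=19  J5=22  J6=45  J7=30  J8=37
Turnaround (C−A): J1=5  J2=6  J3=14  J4=6  J5=8  J6=26  J7=10  J8=17

J8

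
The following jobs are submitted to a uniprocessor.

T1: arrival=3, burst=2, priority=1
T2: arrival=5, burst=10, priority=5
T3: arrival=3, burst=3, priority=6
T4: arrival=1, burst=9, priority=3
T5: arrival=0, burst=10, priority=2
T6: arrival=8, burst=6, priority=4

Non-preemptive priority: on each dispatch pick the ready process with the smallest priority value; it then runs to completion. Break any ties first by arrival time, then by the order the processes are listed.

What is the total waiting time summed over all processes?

Gantt: | T5 0-10 | T1 10-12 | T4 12-21 | T6 21-27 | T2 27-37 | T3 37-40 |
Completion: T1=12  T2=37  T3=40  T4=21  T5=10  T6=27
Waiting = turnaround − burst: T1=7, T2=22, T3=34, T4=11, T5=0, T6=13
Total waiting = 7 + 22 + 34 + 11 + 0 + 13 = 87

87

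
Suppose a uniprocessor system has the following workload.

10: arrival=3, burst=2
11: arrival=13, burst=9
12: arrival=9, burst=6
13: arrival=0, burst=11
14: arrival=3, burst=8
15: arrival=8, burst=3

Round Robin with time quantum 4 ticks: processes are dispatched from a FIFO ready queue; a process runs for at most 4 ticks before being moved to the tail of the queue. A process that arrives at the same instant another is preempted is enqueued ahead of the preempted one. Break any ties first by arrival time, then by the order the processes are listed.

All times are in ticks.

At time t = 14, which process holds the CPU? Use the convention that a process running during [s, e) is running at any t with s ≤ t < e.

Schedule: | 13 0-4 | 10 4-6 | 14 6-10 | 13 10-14 | 15 14-17 | 12 17-21 | 14 21-25 | 11 25-29 | 13 29-32 | 12 32-34 | 11 34-39 |
Completion: 10=6  11=39  12=34  13=32  14=25  15=17

15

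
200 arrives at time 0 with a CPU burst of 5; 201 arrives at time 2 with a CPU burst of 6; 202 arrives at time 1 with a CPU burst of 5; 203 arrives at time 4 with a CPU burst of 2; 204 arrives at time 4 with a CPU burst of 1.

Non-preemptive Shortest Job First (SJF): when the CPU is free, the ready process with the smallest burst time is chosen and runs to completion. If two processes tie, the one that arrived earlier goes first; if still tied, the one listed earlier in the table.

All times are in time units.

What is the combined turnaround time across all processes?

Gantt: | 200 0-5 | 204 5-6 | 203 6-8 | 202 8-13 | 201 13-19 |
Completion: 200=5  201=19  202=13  203=8  204=6
Turnaround = completion − arrival: 200=5, 201=17, 202=12, 203=4, 204=2
Total turnaround = 5 + 17 + 12 + 4 + 2 = 40

40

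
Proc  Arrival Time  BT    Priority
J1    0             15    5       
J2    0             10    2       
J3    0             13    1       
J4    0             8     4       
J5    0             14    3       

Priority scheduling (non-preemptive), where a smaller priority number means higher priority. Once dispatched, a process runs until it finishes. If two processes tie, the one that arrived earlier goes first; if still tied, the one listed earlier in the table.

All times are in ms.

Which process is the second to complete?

Gantt: | J3 0-13 | J2 13-23 | J5 23-37 | J4 37-45 | J1 45-60 |
Completion: J1=60  J2=23  J3=13  J4=45  J5=37
Turnaround (C−A): J1=60  J2=23  J3=13  J4=45  J5=37
Finish order: J3 → J2 → J5 → J4 → J1

J2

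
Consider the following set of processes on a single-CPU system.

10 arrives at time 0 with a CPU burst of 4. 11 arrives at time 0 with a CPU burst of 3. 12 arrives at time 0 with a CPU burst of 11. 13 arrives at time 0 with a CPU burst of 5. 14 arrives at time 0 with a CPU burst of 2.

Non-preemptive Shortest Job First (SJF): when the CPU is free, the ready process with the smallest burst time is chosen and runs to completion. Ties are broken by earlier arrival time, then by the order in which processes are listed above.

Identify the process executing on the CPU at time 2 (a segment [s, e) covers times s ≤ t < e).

Gantt: | 14 0-2 | 11 2-5 | 10 5-9 | 13 9-14 | 12 14-25 |
Completion: 10=9  11=5  12=25  13=14  14=2
Turnaround (C−A): 10=9  11=5  12=25  13=14  14=2

11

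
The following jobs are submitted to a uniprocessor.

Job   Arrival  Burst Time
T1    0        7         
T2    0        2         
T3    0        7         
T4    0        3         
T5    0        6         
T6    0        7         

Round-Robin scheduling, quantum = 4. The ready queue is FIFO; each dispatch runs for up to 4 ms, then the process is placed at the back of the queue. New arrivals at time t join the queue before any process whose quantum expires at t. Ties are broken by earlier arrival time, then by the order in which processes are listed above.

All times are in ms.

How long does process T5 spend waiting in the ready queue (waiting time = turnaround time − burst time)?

Gantt: | T1 0-4 | T2 4-6 | T3 6-10 | T4 10-13 | T5 13-17 | T6 17-21 | T1 21-24 | T3 24-27 | T5 27-29 | T6 29-32 |
Completion: T1=24  T2=6  T3=27  T4=13  T5=29  T6=32
Waiting(T5) = turnaround − burst = 29 − 6 = 23

23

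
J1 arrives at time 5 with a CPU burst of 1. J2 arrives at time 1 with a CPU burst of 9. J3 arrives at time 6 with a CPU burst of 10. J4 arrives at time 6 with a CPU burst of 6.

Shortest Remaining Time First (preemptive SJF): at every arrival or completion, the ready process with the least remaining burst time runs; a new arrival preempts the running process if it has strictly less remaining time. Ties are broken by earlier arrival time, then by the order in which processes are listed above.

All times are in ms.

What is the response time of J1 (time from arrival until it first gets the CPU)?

0

Timeline: | idle 0-1 | J2 1-5 | J1 5-6 | J2 6-11 | J4 11-17 | J3 17-27 |
Completion: J1=6  J2=11  J3=27  J4=17
Response(J1) = first start − arrival = 5 − 5 = 0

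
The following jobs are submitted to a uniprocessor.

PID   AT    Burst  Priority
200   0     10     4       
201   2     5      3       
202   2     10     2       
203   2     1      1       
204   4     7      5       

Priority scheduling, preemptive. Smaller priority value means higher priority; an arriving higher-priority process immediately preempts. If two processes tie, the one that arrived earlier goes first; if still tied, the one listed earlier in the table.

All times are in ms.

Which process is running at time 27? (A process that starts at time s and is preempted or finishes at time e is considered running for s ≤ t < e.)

204

Timeline: | 200 0-2 | 203 2-3 | 202 3-13 | 201 13-18 | 200 18-26 | 204 26-33 |
Completion: 200=26  201=18  202=13  203=3  204=33
Turnaround (C−A): 200=26  201=16  202=11  203=1  204=29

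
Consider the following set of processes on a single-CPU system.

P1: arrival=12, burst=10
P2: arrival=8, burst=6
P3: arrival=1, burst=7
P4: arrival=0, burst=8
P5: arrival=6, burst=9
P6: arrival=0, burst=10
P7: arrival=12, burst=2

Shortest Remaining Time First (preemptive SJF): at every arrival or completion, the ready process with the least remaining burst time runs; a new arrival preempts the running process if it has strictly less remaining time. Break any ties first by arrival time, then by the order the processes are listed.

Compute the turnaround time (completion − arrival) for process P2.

6

Timeline: | P4 0-8 | P2 8-14 | P7 14-16 | P3 16-23 | P5 23-32 | P6 32-42 | P1 42-52 |
Completion: P1=52  P2=14  P3=23  P4=8  P5=32  P6=42  P7=16
Turnaround (C−A): P1=40  P2=6  P3=22  P4=8  P5=26  P6=42  P7=4
Turnaround(P2) = completion − arrival = 14 − 8 = 6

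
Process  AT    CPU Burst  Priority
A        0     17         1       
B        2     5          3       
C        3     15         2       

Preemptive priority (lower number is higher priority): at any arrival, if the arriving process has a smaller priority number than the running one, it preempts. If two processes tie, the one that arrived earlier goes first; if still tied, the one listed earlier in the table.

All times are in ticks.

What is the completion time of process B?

37

Schedule: | A 0-17 | C 17-32 | B 32-37 |
Completion: A=17  B=37  C=32
Turnaround (C−A): A=17  B=35  C=29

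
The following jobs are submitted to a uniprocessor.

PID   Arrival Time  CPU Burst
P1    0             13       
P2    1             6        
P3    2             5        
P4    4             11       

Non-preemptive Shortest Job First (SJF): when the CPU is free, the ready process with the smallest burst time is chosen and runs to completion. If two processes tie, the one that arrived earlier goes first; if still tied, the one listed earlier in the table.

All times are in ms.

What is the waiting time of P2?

Timeline: | P1 0-13 | P3 13-18 | P2 18-24 | P4 24-35 |
Completion: P1=13  P2=24  P3=18  P4=35
Turnaround (C−A): P1=13  P2=23  P3=16  P4=31
Waiting(P2) = turnaround − burst = 23 − 6 = 17

17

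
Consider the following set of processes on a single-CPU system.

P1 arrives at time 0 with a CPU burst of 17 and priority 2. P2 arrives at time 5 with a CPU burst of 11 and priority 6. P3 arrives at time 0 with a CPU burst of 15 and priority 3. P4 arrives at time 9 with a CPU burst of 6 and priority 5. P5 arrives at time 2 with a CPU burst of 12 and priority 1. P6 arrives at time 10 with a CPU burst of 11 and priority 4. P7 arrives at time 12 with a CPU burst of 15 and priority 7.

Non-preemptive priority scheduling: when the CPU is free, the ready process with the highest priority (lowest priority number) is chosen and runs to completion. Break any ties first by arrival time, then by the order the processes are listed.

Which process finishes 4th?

Schedule: | P1 0-17 | P5 17-29 | P3 29-44 | P6 44-55 | P4 55-61 | P2 61-72 | P7 72-87 |
Completion: P1=17  P2=72  P3=44  P4=61  P5=29  P6=55  P7=87
Finish order: P1 → P5 → P3 → P6 → P4 → P2 → P7

P6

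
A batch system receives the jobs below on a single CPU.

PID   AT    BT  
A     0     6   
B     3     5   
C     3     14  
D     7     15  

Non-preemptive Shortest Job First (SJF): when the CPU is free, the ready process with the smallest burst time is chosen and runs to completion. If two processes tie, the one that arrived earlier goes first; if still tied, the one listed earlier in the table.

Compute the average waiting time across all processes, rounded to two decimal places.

7.25

Gantt: | A 0-6 | B 6-11 | C 11-25 | D 25-40 |
Completion: A=6  B=11  C=25  D=40
Turnaround (C−A): A=6  B=8  C=22  D=33
Waiting times: A=0, B=3, C=8, D=18
Average waiting = (0+3+8+18) / 4 = 29/4 = 7.25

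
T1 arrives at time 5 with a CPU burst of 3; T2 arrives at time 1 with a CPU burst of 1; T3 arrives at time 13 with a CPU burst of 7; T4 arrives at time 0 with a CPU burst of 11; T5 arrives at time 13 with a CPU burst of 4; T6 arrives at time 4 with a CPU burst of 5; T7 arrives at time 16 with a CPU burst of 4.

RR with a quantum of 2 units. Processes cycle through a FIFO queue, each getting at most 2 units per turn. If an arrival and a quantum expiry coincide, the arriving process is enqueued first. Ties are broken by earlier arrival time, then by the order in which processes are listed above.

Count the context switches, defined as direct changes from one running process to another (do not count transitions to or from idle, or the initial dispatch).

Timeline: | T4 0-2 | T2 2-3 | T4 3-5 | T6 5-7 | T1 7-9 | T4 9-11 | T6 11-13 | T1 13-14 | T4 14-16 | T3 16-18 | T5 18-20 | T6 20-21 | T7 21-23 | T4 23-25 | T3 25-27 | T5 27-29 | T7 29-31 | T4 31-32 | T3 32-35 |
Completion: T1=14  T2=3  T3=35  T4=32  T5=29  T6=21  T7=31
Turnaround (C−A): T1=9  T2=2  T3=22  T4=32  T5=16  T6=17  T7=15

18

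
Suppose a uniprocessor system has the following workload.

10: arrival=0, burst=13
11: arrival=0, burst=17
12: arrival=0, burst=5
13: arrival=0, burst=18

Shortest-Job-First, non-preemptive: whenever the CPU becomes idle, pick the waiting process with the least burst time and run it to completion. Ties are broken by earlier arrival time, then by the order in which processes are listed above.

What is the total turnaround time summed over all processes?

Schedule: | 12 0-5 | 10 5-18 | 11 18-35 | 13 35-53 |
Completion: 10=18  11=35  12=5  13=53
Turnaround (C−A): 10=18  11=35  12=5  13=53
Turnaround = completion − arrival: 10=18, 11=35, 12=5, 13=53
Total turnaround = 18 + 35 + 5 + 53 = 111

111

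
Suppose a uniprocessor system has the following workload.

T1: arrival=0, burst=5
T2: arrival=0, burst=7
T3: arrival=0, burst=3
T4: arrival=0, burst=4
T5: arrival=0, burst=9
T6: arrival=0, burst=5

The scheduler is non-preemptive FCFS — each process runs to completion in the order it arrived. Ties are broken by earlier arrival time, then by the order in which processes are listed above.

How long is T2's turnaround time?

12

Gantt: | T1 0-5 | T2 5-12 | T3 12-15 | T4 15-19 | T5 19-28 | T6 28-33 |
Completion: T1=5  T2=12  T3=15  T4=19  T5=28  T6=33
Turnaround (C−A): T1=5  T2=12  T3=15  T4=19  T5=28  T6=33
Turnaround(T2) = completion − arrival = 12 − 0 = 12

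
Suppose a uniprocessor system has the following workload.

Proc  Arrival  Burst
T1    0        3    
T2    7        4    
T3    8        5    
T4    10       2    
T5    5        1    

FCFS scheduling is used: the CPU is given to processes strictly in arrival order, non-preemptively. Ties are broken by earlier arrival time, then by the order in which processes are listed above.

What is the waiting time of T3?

3

Schedule: | T1 0-3 | idle 3-5 | T5 5-6 | idle 6-7 | T2 7-11 | T3 11-16 | T4 16-18 |
Completion: T1=3  T2=11  T3=16  T4=18  T5=6
Turnaround (C−A): T1=3  T2=4  T3=8  T4=8  T5=1
Waiting(T3) = turnaround − burst = 8 − 5 = 3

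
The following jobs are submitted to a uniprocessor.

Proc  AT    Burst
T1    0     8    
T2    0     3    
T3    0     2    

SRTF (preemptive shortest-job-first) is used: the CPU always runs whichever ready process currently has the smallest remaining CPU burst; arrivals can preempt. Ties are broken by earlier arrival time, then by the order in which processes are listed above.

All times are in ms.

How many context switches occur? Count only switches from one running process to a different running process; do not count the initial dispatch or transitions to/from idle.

2

Timeline: | T3 0-2 | T2 2-5 | T1 5-13 |
Completion: T1=13  T2=5  T3=2
Turnaround (C−A): T1=13  T2=5  T3=2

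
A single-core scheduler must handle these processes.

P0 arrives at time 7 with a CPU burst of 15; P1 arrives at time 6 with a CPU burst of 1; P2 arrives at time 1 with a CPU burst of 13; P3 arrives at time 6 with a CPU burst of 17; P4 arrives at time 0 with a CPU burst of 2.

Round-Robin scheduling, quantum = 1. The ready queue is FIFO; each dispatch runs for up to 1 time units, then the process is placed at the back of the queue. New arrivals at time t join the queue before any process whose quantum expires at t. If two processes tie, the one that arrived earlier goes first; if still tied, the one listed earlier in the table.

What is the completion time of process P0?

46

Gantt: | P4 0-1 | P2 1-2 | P4 2-3 | P2 3-6 | P1 6-7 | P3 7-8 | P2 8-9 | P0 9-10 | P3 10-11 | P2 11-12 | P0 12-13 | P3 13-14 | P2 14-15 | P0 15-16 | P3 16-17 | P2 17-18 | P0 18-19 | P3 19-20 | P2 20-21 | P0 21-22 | P3 22-23 | P2 23-24 | P0 24-25 | P3 25-26 | P2 26-27 | P0 27-28 | P3 28-29 | P2 29-30 | P0 30-31 | P3 31-32 | P2 32-33 | P0 33-34 | P3 34-35 | P0 35-36 | P3 36-37 | P0 37-38 | P3 38-39 | P0 39-40 | P3 40-41 | P0 41-42 | P3 42-43 | P0 43-44 | P3 44-45 | P0 45-46 | P3 46-48 |
Completion: P0=46  P1=7  P2=33  P3=48  P4=3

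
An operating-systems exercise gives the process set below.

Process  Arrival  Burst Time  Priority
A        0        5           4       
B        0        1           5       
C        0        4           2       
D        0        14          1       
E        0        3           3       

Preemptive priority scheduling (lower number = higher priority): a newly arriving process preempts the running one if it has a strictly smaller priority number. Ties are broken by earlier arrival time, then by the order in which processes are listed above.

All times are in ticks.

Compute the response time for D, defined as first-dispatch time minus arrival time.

0

Schedule: | D 0-14 | C 14-18 | E 18-21 | A 21-26 | B 26-27 |
Completion: A=26  B=27  C=18  D=14  E=21
Response(D) = first start − arrival = 0 − 0 = 0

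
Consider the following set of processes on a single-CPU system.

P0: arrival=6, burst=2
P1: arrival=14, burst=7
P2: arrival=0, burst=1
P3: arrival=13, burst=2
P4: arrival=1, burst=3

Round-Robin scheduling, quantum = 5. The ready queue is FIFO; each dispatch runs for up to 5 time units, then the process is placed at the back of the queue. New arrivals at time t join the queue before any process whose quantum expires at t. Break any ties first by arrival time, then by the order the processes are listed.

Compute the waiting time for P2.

0

Gantt: | P2 0-1 | P4 1-4 | idle 4-6 | P0 6-8 | idle 8-13 | P3 13-15 | P1 15-22 |
Completion: P0=8  P1=22  P2=1  P3=15  P4=4
Turnaround (C−A): P0=2  P1=8  P2=1  P3=2  P4=3
Waiting(P2) = turnaround − burst = 1 − 1 = 0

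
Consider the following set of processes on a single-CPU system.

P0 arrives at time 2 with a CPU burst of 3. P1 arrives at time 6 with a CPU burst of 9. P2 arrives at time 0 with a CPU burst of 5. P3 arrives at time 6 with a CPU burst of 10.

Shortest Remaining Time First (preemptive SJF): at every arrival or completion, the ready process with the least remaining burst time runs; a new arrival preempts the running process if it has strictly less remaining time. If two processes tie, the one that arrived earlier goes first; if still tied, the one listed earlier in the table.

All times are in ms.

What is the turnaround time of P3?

21

Schedule: | P2 0-5 | P0 5-8 | P1 8-17 | P3 17-27 |
Completion: P0=8  P1=17  P2=5  P3=27
Turnaround (C−A): P0=6  P1=11  P2=5  P3=21
Turnaround(P3) = completion − arrival = 27 − 6 = 21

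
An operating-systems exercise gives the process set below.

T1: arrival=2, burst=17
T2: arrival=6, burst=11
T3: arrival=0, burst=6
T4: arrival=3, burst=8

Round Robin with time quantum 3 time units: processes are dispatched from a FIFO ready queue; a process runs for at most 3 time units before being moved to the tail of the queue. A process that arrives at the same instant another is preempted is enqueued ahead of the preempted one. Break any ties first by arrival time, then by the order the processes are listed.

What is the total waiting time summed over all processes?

Gantt: | T3 0-3 | T1 3-6 | T4 6-9 | T3 9-12 | T2 12-15 | T1 15-18 | T4 18-21 | T2 21-24 | T1 24-27 | T4 27-29 | T2 29-32 | T1 32-35 | T2 35-37 | T1 37-42 |
Completion: T1=42  T2=37  T3=12  T4=29
Turnaround (C−A): T1=40  T2=31  T3=12  T4=26
Waiting = turnaround − burst: T1=23, T2=20, T3=6, T4=18
Total waiting = 23 + 20 + 6 + 18 = 67

67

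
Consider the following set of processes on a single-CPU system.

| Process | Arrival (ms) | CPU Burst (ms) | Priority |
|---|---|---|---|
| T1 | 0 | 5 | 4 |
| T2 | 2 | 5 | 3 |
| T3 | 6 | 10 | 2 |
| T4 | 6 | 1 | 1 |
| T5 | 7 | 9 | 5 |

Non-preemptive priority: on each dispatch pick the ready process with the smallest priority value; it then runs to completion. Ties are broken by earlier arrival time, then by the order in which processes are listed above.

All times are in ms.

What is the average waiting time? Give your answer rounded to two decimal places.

5.20

Gantt: | T1 0-5 | T2 5-10 | T4 10-11 | T3 11-21 | T5 21-30 |
Completion: T1=5  T2=10  T3=21  T4=11  T5=30
Turnaround (C−A): T1=5  T2=8  T3=15  T4=5  T5=23
Waiting times: T1=0, T2=3, T3=5, T4=4, T5=14
Average waiting = (0+3+5+4+14) / 5 = 26/5 = 5.20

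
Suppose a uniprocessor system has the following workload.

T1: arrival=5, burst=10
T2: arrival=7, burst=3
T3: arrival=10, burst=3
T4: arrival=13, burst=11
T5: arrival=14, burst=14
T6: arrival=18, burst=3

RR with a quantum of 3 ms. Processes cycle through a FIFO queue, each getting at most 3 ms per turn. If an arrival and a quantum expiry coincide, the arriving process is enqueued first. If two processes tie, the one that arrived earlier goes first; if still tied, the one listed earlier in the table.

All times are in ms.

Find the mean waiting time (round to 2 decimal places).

Timeline: | idle 0-5 | T1 5-8 | T2 8-11 | T1 11-14 | T3 14-17 | T4 17-20 | T5 20-23 | T1 23-26 | T6 26-29 | T4 29-32 | T5 32-35 | T1 35-36 | T4 36-39 | T5 39-42 | T4 42-44 | T5 44-49 |
Completion: T1=36  T2=11  T3=17  T4=44  T5=49  T6=29
Waiting times: T1=21, T2=1, T3=4, T4=20, T5=21, T6=8
Average waiting = (21+1+4+20+21+8) / 6 = 75/6 = 12.50

12.50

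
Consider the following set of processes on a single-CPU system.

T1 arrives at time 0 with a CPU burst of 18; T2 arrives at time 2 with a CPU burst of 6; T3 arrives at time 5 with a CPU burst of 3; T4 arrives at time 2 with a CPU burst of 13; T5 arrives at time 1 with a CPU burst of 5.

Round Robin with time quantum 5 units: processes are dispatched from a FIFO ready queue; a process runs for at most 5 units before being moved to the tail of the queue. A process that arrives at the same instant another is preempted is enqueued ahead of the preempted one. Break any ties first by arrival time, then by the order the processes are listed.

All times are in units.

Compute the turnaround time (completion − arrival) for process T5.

9

Schedule: | T1 0-5 | T5 5-10 | T2 10-15 | T4 15-20 | T3 20-23 | T1 23-28 | T2 28-29 | T4 29-34 | T1 34-39 | T4 39-42 | T1 42-45 |
Completion: T1=45  T2=29  T3=23  T4=42  T5=10
Turnaround(T5) = completion − arrival = 10 − 1 = 9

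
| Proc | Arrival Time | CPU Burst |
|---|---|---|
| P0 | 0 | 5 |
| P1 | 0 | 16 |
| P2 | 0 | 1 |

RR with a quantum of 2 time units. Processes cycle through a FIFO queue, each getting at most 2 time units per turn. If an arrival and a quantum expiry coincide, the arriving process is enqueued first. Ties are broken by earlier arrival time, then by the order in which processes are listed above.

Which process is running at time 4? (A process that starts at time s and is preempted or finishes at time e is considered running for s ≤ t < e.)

Timeline: | P0 0-2 | P1 2-4 | P2 4-5 | P0 5-7 | P1 7-9 | P0 9-10 | P1 10-22 |
Completion: P0=10  P1=22  P2=5
Turnaround (C−A): P0=10  P1=22  P2=5

P2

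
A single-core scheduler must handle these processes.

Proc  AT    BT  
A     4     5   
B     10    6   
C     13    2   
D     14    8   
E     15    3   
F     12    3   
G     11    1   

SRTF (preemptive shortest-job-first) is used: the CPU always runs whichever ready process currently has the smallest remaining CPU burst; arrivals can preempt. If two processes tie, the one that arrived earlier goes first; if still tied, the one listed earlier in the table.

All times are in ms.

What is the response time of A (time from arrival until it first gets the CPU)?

0

Schedule: | idle 0-4 | A 4-9 | idle 9-10 | B 10-11 | G 11-12 | F 12-15 | C 15-17 | E 17-20 | B 20-25 | D 25-33 |
Completion: A=9  B=25  C=17  D=33  E=20  F=15  G=12
Turnaround (C−A): A=5  B=15  C=4  D=19  E=5  F=3  G=1
Response(A) = first start − arrival = 4 − 4 = 0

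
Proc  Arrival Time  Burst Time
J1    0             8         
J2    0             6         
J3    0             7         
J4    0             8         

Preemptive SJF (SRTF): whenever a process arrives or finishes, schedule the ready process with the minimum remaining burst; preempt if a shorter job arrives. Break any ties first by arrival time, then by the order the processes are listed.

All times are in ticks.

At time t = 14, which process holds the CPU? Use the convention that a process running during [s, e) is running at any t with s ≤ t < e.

Schedule: | J2 0-6 | J3 6-13 | J1 13-21 | J4 21-29 |
Completion: J1=21  J2=6  J3=13  J4=29
Turnaround (C−A): J1=21  J2=6  J3=13  J4=29

J1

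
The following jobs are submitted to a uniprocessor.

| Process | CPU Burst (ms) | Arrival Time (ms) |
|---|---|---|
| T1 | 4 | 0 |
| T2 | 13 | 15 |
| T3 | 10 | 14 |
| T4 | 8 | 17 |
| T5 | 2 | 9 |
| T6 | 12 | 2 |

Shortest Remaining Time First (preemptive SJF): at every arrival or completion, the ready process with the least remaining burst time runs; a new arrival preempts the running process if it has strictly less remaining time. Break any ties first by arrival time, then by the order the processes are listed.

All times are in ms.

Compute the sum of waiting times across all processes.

Gantt: | T1 0-4 | T6 4-9 | T5 9-11 | T6 11-18 | T4 18-26 | T3 26-36 | T2 36-49 |
Completion: T1=4  T2=49  T3=36  T4=26  T5=11  T6=18
Turnaround (C−A): T1=4  T2=34  T3=22  T4=9  T5=2  T6=16
Waiting = turnaround − burst: T1=0, T2=21, T3=12, T4=1, T5=0, T6=4
Total waiting = 0 + 21 + 12 + 1 + 0 + 4 = 38

38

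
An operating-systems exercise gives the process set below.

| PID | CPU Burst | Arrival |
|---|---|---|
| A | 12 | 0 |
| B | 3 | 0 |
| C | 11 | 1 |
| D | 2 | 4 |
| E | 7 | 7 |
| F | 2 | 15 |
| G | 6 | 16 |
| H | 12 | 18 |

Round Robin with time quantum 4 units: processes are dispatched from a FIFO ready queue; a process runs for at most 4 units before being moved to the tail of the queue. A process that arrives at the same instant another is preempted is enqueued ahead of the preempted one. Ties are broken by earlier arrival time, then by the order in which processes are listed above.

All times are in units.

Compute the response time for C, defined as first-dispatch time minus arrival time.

6

Schedule: | A 0-4 | B 4-7 | C 7-11 | D 11-13 | A 13-17 | E 17-21 | C 21-25 | F 25-27 | G 27-31 | A 31-35 | H 35-39 | E 39-42 | C 42-45 | G 45-47 | H 47-55 |
Completion: A=35  B=7  C=45  D=13  E=42  F=27  G=47  H=55
Response(C) = first start − arrival = 7 − 1 = 6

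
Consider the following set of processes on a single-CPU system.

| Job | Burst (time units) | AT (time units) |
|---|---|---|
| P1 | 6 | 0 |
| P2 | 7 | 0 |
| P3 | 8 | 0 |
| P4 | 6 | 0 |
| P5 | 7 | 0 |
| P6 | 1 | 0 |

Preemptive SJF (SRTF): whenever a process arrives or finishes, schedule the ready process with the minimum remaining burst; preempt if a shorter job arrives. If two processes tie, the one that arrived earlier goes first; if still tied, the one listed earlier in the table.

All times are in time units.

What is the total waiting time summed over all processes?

Timeline: | P6 0-1 | P1 1-7 | P4 7-13 | P2 13-20 | P5 20-27 | P3 27-35 |
Completion: P1=7  P2=20  P3=35  P4=13  P5=27  P6=1
Waiting = turnaround − burst: P1=1, P2=13, P3=27, P4=7, P5=20, P6=0
Total waiting = 1 + 13 + 27 + 7 + 20 + 0 = 68

68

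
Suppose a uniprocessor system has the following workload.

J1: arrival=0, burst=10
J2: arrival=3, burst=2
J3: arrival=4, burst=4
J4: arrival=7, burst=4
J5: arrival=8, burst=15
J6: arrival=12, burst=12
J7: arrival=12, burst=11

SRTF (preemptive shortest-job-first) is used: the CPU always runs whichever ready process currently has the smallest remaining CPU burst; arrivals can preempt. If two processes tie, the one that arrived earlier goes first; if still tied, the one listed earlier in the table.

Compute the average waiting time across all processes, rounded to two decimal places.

10.71

Timeline: | J1 0-3 | J2 3-5 | J3 5-9 | J4 9-13 | J1 13-20 | J7 20-31 | J6 31-43 | J5 43-58 |
Completion: J1=20  J2=5  J3=9  J4=13  J5=58  J6=43  J7=31
Turnaround (C−A): J1=20  J2=2  J3=5  J4=6  J5=50  J6=31  J7=19
Waiting times: J1=10, J2=0, J3=1, J4=2, J5=35, J6=19, J7=8
Average waiting = (10+0+1+2+35+19+8) / 7 = 75/7 = 10.71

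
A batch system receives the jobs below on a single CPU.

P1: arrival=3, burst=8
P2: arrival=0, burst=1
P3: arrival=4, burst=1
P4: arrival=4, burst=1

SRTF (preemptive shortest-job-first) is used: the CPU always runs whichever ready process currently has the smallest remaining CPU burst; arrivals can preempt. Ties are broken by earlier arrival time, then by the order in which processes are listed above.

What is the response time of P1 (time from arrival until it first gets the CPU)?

0

Gantt: | P2 0-1 | idle 1-3 | P1 3-4 | P3 4-5 | P4 5-6 | P1 6-13 |
Completion: P1=13  P2=1  P3=5  P4=6
Turnaround (C−A): P1=10  P2=1  P3=1  P4=2
Response(P1) = first start − arrival = 3 − 3 = 0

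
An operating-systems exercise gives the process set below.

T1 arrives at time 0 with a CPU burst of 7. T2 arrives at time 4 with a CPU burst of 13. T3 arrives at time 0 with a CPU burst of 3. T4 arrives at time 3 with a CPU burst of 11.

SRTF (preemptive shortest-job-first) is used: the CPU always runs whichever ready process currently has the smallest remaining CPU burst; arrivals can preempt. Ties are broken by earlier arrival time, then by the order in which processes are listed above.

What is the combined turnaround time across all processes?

Schedule: | T3 0-3 | T1 3-10 | T4 10-21 | T2 21-34 |
Completion: T1=10  T2=34  T3=3  T4=21
Turnaround (C−A): T1=10  T2=30  T3=3  T4=18
Turnaround = completion − arrival: T1=10, T2=30, T3=3, T4=18
Total turnaround = 10 + 30 + 3 + 18 = 61

61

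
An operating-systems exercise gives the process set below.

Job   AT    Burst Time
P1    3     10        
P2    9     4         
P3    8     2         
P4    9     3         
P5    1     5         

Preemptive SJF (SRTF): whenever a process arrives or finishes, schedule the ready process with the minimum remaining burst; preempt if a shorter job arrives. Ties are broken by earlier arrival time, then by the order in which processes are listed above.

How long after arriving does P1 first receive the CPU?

Schedule: | idle 0-1 | P5 1-6 | P1 6-8 | P3 8-10 | P4 10-13 | P2 13-17 | P1 17-25 |
Completion: P1=25  P2=17  P3=10  P4=13  P5=6
Response(P1) = first start − arrival = 6 − 3 = 3

3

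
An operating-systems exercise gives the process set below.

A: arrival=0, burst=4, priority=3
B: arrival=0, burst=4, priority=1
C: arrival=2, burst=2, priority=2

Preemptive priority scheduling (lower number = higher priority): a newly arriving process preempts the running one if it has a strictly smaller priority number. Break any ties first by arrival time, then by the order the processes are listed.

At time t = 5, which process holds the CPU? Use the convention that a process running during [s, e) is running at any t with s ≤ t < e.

Gantt: | B 0-4 | C 4-6 | A 6-10 |
Completion: A=10  B=4  C=6

C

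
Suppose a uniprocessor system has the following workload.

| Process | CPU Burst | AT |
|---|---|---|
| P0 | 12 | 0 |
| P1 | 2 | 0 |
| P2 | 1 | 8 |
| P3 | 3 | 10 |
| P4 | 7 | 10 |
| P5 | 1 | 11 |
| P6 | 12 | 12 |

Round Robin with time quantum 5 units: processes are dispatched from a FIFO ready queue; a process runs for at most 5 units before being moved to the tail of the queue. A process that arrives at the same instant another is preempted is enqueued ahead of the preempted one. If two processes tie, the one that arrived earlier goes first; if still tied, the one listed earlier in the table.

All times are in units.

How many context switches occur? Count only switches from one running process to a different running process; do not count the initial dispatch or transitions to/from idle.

10

Timeline: | P0 0-5 | P1 5-7 | P0 7-12 | P2 12-13 | P3 13-16 | P4 16-21 | P5 21-22 | P6 22-27 | P0 27-29 | P4 29-31 | P6 31-38 |
Completion: P0=29  P1=7  P2=13  P3=16  P4=31  P5=22  P6=38
Turnaround (C−A): P0=29  P1=7  P2=5  P3=6  P4=21  P5=11  P6=26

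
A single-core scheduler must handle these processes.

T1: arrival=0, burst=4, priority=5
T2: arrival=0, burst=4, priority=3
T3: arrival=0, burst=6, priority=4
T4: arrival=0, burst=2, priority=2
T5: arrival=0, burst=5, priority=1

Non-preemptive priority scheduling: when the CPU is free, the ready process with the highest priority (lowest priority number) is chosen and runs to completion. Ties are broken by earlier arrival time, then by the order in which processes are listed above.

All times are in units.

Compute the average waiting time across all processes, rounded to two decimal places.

Timeline: | T5 0-5 | T4 5-7 | T2 7-11 | T3 11-17 | T1 17-21 |
Completion: T1=21  T2=11  T3=17  T4=7  T5=5
Waiting times: T1=17, T2=7, T3=11, T4=5, T5=0
Average waiting = (17+7+11+5+0) / 5 = 40/5 = 8.00

8.00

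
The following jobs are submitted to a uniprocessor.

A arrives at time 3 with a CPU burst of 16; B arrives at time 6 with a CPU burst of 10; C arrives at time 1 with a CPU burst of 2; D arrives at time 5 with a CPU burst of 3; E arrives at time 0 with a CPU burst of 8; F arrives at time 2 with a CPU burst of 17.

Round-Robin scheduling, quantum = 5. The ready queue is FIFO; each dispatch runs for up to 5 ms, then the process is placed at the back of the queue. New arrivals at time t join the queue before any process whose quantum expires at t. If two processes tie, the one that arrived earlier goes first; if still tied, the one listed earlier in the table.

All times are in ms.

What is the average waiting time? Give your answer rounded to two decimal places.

21.83

Schedule: | E 0-5 | C 5-7 | F 7-12 | A 12-17 | D 17-20 | E 20-23 | B 23-28 | F 28-33 | A 33-38 | B 38-43 | F 43-48 | A 48-53 | F 53-55 | A 55-56 |
Completion: A=56  B=43  C=7  D=20  E=23  F=55
Turnaround (C−A): A=53  B=37  C=6  D=15  E=23  F=53
Waiting times: A=37, B=27, C=4, D=12, E=15, F=36
Average waiting = (37+27+4+12+15+36) / 6 = 131/6 = 21.83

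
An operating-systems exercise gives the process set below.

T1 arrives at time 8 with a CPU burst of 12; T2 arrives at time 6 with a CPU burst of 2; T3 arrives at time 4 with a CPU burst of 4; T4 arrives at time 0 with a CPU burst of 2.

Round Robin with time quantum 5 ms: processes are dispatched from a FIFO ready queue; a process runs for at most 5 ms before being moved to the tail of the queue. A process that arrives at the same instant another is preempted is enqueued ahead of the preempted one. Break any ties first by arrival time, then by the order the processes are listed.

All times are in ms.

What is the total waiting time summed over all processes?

4

Schedule: | T4 0-2 | idle 2-4 | T3 4-8 | T2 8-10 | T1 10-22 |
Completion: T1=22  T2=10  T3=8  T4=2
Turnaround (C−A): T1=14  T2=4  T3=4  T4=2
Waiting = turnaround − burst: T1=2, T2=2, T3=0, T4=0
Total waiting = 2 + 2 + 0 + 0 = 4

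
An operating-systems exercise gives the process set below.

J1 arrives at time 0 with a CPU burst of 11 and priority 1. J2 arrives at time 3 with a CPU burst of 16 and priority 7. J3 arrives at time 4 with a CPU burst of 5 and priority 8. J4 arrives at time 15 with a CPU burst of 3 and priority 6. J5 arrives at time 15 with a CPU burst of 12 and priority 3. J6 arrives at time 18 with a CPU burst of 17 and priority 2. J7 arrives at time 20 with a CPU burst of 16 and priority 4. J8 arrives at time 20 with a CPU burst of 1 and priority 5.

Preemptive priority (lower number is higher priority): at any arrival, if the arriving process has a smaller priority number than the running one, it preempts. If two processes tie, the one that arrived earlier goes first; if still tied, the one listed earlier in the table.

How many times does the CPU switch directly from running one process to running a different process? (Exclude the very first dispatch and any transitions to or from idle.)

Gantt: | J1 0-11 | J2 11-15 | J5 15-18 | J6 18-35 | J5 35-44 | J7 44-60 | J8 60-61 | J4 61-64 | J2 64-76 | J3 76-81 |
Completion: J1=11  J2=76  J3=81  J4=64  J5=44  J6=35  J7=60  J8=61

9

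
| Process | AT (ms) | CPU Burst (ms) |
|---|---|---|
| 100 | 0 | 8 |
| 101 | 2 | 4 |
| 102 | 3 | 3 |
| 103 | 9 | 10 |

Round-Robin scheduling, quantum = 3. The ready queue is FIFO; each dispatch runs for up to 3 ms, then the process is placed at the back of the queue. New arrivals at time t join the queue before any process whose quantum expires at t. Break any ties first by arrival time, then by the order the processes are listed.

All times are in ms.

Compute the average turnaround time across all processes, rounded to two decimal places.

12.75

Schedule: | 100 0-3 | 101 3-6 | 102 6-9 | 100 9-12 | 101 12-13 | 103 13-16 | 100 16-18 | 103 18-25 |
Completion: 100=18  101=13  102=9  103=25
Turnaround times: 100=18, 101=11, 102=6, 103=16
Average turnaround = (18+11+6+16) / 4 = 51/4 = 12.75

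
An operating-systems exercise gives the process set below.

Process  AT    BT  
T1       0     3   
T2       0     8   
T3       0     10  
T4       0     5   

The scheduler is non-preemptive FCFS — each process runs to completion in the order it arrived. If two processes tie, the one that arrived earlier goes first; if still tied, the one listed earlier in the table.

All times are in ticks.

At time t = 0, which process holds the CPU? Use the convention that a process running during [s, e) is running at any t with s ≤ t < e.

T1

Gantt: | T1 0-3 | T2 3-11 | T3 11-21 | T4 21-26 |
Completion: T1=3  T2=11  T3=21  T4=26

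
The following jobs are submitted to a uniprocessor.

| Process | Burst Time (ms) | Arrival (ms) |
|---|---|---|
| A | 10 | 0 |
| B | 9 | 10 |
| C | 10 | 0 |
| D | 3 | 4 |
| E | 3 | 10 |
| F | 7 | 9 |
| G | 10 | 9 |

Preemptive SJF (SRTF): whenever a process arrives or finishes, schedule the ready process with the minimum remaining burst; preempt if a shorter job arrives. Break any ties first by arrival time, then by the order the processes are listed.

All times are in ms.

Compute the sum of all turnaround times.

143

Schedule: | A 0-4 | D 4-7 | A 7-13 | E 13-16 | F 16-23 | B 23-32 | C 32-42 | G 42-52 |
Completion: A=13  B=32  C=42  D=7  E=16  F=23  G=52
Turnaround (C−A): A=13  B=22  C=42  D=3  E=6  F=14  G=43
Turnaround = completion − arrival: A=13, B=22, C=42, D=3, E=6, F=14, G=43
Total turnaround = 13 + 22 + 42 + 3 + 6 + 14 + 43 = 143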